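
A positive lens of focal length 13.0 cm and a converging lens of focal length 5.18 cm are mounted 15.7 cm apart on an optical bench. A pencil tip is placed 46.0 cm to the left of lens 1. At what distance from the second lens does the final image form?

1.65 cm

Lens 1: 1/d_i1 = 1/f₁ − 1/d_o1 = 1/(13.0) − 1/(46.0) = 0.05518, so d_i1 = 18.12 cm.
The intermediate image is 18.12 cm to the right of lens 1, which lies 2.420 cm to the right of lens 2 — a virtual object — so d_o2 = −2.420 cm.
Lens 2: 1/d_i2 = 1/f₂ − 1/d_o2 = 1/(5.18) − 1/(-2.420) = 0.6063, so d_i2 = 1.65 cm.
The final image is real, 1.65 cm to the right of lens 2 (overall magnification ≈ -0.27).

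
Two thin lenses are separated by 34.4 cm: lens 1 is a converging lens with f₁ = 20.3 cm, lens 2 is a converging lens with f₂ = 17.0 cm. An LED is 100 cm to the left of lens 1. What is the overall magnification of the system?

m = -0.537

Lens 1: 1/d_i1 = 1/(20.3) − 1/(100) = 0.03926, so d_i1 = 25.47 cm; m₁ = −d_i1/d_o1 = -0.2547.
d_o2 = 34.4 − (25.47) = 8.930 cm.
Lens 2: 1/d_i2 = 1/(17.0) − 1/(8.930) = -0.05316, so d_i2 = -18.81 cm; m₂ = −d_i2/d_o2 = +2.107.
m = m₁·m₂ = (-0.2547)(+2.107) = -0.537.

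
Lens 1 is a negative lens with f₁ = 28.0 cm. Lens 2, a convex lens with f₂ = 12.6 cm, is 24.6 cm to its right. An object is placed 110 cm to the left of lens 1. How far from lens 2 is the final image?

17.2 cm

Lens 1 is diverging, so f₁ = −28.0 cm.
Lens 1: 1/d_i1 = 1/f₁ − 1/d_o1 = 1/(-28.0) − 1/(110) = -0.04481, so d_i1 = -22.32 cm.
The intermediate image is 22.32 cm to the left of lens 1 (virtual), which is 24.6 − (-22.32) = 46.92 cm to the left of lens 2, so d_o2 = +46.92 cm.
Lens 2: 1/d_i2 = 1/f₂ − 1/d_o2 = 1/(12.6) − 1/(46.92) = 0.05805, so d_i2 = 17.2 cm.
The final image is real, 17.2 cm to the right of lens 2 (overall magnification ≈ -0.074).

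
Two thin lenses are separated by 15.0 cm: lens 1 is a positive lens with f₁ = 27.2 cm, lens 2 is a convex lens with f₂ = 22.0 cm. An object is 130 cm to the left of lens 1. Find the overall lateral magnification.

m = -0.141

Lens 1: 1/d_i1 = 1/(27.2) − 1/(130) = 0.02907, so d_i1 = 34.40 cm; m₁ = −d_i1/d_o1 = -0.2646.
d_o2 = 15.0 − (34.40) = -19.40 cm (virtual object).
Lens 2: 1/d_i2 = 1/(22.0) − 1/(-19.40) = 0.09700, so d_i2 = 10.31 cm; m₂ = −d_i2/d_o2 = +0.5314.
m = m₁·m₂ = (-0.2646)(+0.5314) = -0.141.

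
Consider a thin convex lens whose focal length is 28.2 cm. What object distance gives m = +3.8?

20.8 cm

m = −d_i/d_o ⇒ d_i = −m·d_o.
1/f = 1/d_o + 1/d_i = 1/d_o − 1/(m·d_o) = (1 − 1/m)/d_o, so d_o = f(1 − 1/m) = (28.20)(1 − 1/(+3.8)) = 20.8 cm.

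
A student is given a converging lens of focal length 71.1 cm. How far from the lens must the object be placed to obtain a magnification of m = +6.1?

m = −d_i/d_o ⇒ d_i = −m·d_o.
1/f = 1/d_o + 1/d_i = 1/d_o − 1/(m·d_o) = (1 − 1/m)/d_o, so d_o = f(1 − 1/m) = (71.10)(1 − 1/(+6.1)) = 59.4 cm.

59.4 cm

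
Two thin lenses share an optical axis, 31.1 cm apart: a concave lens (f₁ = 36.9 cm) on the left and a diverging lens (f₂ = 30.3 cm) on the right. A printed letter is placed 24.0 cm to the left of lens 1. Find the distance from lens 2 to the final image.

18.2 cm

Lens 1 is diverging, so f₁ = −36.9 cm.
Lens 1: 1/d_i1 = 1/f₁ − 1/d_o1 = 1/(-36.9) − 1/(24.0) = -0.06877, so d_i1 = -14.54 cm.
The intermediate image is 14.54 cm to the left of lens 1 (virtual), which is 31.1 − (-14.54) = 45.64 cm to the left of lens 2, so d_o2 = +45.64 cm.
Lens 2 is diverging, so f₂ = −30.3 cm.
Lens 2: 1/d_i2 = 1/f₂ − 1/d_o2 = 1/(-30.3) − 1/(45.64) = -0.05491, so d_i2 = -18.2 cm.
The final image is virtual, 18.2 cm to the left of lens 2 (overall magnification ≈ 0.24).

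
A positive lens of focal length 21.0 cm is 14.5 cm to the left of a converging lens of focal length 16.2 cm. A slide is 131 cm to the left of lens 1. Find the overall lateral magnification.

m = -0.116

Lens 1: 1/d_i1 = 1/(21.0) − 1/(131) = 0.03999, so d_i1 = 25.01 cm; m₁ = −d_i1/d_o1 = -0.1909.
d_o2 = 14.5 − (25.01) = -10.51 cm (virtual object).
Lens 2: 1/d_i2 = 1/(16.2) − 1/(-10.51) = 0.1569, so d_i2 = 6.374 cm; m₂ = −d_i2/d_o2 = +0.6065.
m = m₁·m₂ = (-0.1909)(+0.6065) = -0.116.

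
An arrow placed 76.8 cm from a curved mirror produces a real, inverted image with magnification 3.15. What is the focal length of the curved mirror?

m = −d_i/d_o ⇒ d_i = −m·d_o = −(-3.15)·(76.8) = 241.9 cm.
1/f = 1/d_o + 1/d_i = 1/(76.8) + 1/(241.9) = 0.01715, so f = 58.3 cm.
Since f is positive, the curved mirror is concave.

f = 58.3 cm (concave)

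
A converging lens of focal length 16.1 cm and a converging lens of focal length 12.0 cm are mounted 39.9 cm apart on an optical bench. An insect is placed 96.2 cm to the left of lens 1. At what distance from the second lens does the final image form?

28.8 cm

Lens 1: 1/d_i1 = 1/f₁ − 1/d_o1 = 1/(16.1) − 1/(96.2) = 0.05172, so d_i1 = 19.34 cm.
The intermediate image is 19.34 cm to the right of lens 1, which is 39.9 − (19.34) = 20.56 cm to the left of lens 2, so d_o2 = +20.56 cm.
Lens 2: 1/d_i2 = 1/f₂ − 1/d_o2 = 1/(12.0) − 1/(20.56) = 0.03470, so d_i2 = 28.8 cm.
The final image is real, 28.8 cm to the right of lens 2 (overall magnification ≈ 0.28).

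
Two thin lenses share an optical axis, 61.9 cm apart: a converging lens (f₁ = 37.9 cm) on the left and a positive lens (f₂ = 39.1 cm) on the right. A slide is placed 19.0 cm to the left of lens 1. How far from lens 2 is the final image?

64.2 cm

Lens 1: 1/d_i1 = 1/f₁ − 1/d_o1 = 1/(37.9) − 1/(19.0) = -0.02625, so d_i1 = -38.10 cm.
The intermediate image is 38.10 cm to the left of lens 1 (virtual), which is 61.9 − (-38.10) = 100.0 cm to the left of lens 2, so d_o2 = +100.0 cm.
Lens 2: 1/d_i2 = 1/f₂ − 1/d_o2 = 1/(39.1) − 1/(100.0) = 0.01558, so d_i2 = 64.2 cm.
The final image is real, 64.2 cm to the right of lens 2 (overall magnification ≈ -1.3).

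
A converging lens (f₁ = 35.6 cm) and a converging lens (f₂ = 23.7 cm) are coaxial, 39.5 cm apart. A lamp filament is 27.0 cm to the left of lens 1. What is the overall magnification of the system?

Lens 1: 1/d_i1 = 1/(35.6) − 1/(27.0) = -0.008947, so d_i1 = -111.8 cm; m₁ = −d_i1/d_o1 = +4.141.
d_o2 = 39.5 − (-111.8) = 151.3 cm.
Lens 2: 1/d_i2 = 1/(23.7) − 1/(151.3) = 0.03558, so d_i2 = 28.10 cm; m₂ = −d_i2/d_o2 = -0.1857.
m = m₁·m₂ = (+4.141)(-0.1857) = -0.769.

m = -0.769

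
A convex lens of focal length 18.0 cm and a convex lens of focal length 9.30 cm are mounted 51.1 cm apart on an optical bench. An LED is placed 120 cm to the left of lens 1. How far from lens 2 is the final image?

Lens 1: 1/d_i1 = 1/f₁ − 1/d_o1 = 1/(18.0) − 1/(120) = 0.04722, so d_i1 = 21.18 cm.
The intermediate image is 21.18 cm to the right of lens 1, which is 51.1 − (21.18) = 29.92 cm to the left of lens 2, so d_o2 = +29.92 cm.
Lens 2: 1/d_i2 = 1/f₂ − 1/d_o2 = 1/(9.30) − 1/(29.92) = 0.07410, so d_i2 = 13.5 cm.
The final image is real, 13.5 cm to the right of lens 2 (overall magnification ≈ 0.080).

13.5 cm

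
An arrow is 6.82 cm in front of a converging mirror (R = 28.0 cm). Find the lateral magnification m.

f = R/2 = 28.0/2 = 14.00 cm.
1/d_i = 1/f − 1/d_o = 1/(14.00) − 1/(6.82) = -0.07520, so d_i = -13.30 cm.
m = −d_i/d_o = −(-13.30)/(6.82) = +1.95.
The image is virtual, upright and enlarged, behind the mirror.

m = +1.95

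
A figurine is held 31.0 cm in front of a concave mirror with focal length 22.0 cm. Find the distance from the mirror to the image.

Mirror equation: 1/d_i = 1/f − 1/d_o = 1/(22.00) − 1/(31.0) = 0.04545 − 0.03226 = 0.01320, so d_i = 75.8 cm.
The image is real, inverted and enlarged, in front of the mirror.

75.8 cm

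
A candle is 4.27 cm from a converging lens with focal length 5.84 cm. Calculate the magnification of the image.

1/d_i = 1/f − 1/d_o = 1/(5.840) − 1/(4.27) = -0.06296, so d_i = -15.88 cm.
m = −d_i/d_o = −(-15.88)/(4.27) = +3.72.
The image is virtual, upright and enlarged, on the same side as the object.

m = +3.72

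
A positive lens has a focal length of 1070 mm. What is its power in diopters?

P = +0.935 D

f = 107 cm = 1.07 m.
P = 1/f = 1/(1.07 m) = +0.935 D.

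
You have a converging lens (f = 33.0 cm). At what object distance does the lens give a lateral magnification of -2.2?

m = −d_i/d_o ⇒ d_i = −m·d_o.
1/f = 1/d_o + 1/d_i = 1/d_o − 1/(m·d_o) = (1 − 1/m)/d_o, so d_o = f(1 − 1/m) = (33.00)(1 − 1/(-2.2)) = 48.0 cm.

48.0 cm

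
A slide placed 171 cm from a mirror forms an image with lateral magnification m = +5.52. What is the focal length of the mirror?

f = 209 cm (concave)

m = −d_i/d_o ⇒ d_i = −m·d_o = −(+5.52)·(171) = -943.9 cm.
1/f = 1/d_o + 1/d_i = 1/(171) + 1/(-943.9) = 0.004789, so f = 209 cm.
Since f is positive, the mirror is concave.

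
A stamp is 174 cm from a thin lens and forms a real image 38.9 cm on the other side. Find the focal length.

Real image ⇒ d_i = +38.9 cm.
1/f = 1/d_o + 1/d_i = 1/(174) + 1/(38.9) = 0.03145, so f = 31.8 cm.
Since f is positive, the thin lens is converging.

f = 31.8 cm (converging)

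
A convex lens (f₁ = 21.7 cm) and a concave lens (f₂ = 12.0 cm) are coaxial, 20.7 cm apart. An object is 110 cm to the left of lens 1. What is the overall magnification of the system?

m = -0.520

Lens 1: 1/d_i1 = 1/(21.7) − 1/(110) = 0.03699, so d_i1 = 27.03 cm; m₁ = −d_i1/d_o1 = -0.2457.
d_o2 = 20.7 − (27.03) = -6.330 cm (virtual object).
f₂ = −12.0 cm (diverging).
Lens 2: 1/d_i2 = 1/(-12.0) − 1/(-6.330) = 0.07464, so d_i2 = 13.40 cm; m₂ = −d_i2/d_o2 = +2.116.
m = m₁·m₂ = (-0.2457)(+2.116) = -0.520.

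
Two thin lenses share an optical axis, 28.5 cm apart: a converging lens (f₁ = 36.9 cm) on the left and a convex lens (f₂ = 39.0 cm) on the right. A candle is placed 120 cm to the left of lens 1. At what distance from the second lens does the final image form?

Lens 1: 1/d_i1 = 1/f₁ − 1/d_o1 = 1/(36.9) − 1/(120) = 0.01877, so d_i1 = 53.29 cm.
The intermediate image is 53.29 cm to the right of lens 1, which lies 24.79 cm to the right of lens 2 — a virtual object — so d_o2 = −24.79 cm.
Lens 2: 1/d_i2 = 1/f₂ − 1/d_o2 = 1/(39.0) − 1/(-24.79) = 0.06598, so d_i2 = 15.2 cm.
The final image is real, 15.2 cm to the right of lens 2 (overall magnification ≈ -0.27).

15.2 cm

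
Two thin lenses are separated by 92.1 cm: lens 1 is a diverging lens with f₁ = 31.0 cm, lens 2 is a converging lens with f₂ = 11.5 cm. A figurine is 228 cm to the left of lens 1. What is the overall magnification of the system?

m = -0.0128

f₁ = −31.0 cm (diverging).
Lens 1: 1/d_i1 = 1/(-31.0) − 1/(228) = -0.03664, so d_i1 = -27.29 cm; m₁ = −d_i1/d_o1 = +0.1197.
d_o2 = 92.1 − (-27.29) = 119.4 cm.
Lens 2: 1/d_i2 = 1/(11.5) − 1/(119.4) = 0.07858, so d_i2 = 12.73 cm; m₂ = −d_i2/d_o2 = -0.1066.
m = m₁·m₂ = (+0.1197)(-0.1066) = -0.0128.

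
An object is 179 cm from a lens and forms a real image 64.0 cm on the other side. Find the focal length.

Real image ⇒ d_i = +64.0 cm.
1/f = 1/d_o + 1/d_i = 1/(179) + 1/(64.0) = 0.02121, so f = 47.1 cm.
Since f is positive, the lens is converging.

f = 47.1 cm (converging)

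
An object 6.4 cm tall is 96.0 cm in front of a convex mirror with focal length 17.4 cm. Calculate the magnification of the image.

m = +0.153

For a convex mirror, f = -17.4 cm.
1/d_i = 1/f − 1/d_o = 1/(-17.40) − 1/(96.0) = -0.06789, so d_i = -14.73 cm.
m = −d_i/d_o = −(-14.73)/(96.0) = +0.153.
The image is virtual, upright and reduced, behind the mirror.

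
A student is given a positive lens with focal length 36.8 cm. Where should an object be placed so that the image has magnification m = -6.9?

42.1 cm

m = −d_i/d_o ⇒ d_i = −m·d_o.
1/f = 1/d_o + 1/d_i = 1/d_o − 1/(m·d_o) = (1 − 1/m)/d_o, so d_o = f(1 − 1/m) = (36.80)(1 − 1/(-6.9)) = 42.1 cm.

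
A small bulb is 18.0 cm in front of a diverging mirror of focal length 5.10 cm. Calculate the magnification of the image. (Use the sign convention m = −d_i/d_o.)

m = +0.221

For a diverging mirror, f = -5.10 cm.
1/d_i = 1/f − 1/d_o = 1/(-5.100) − 1/(18.0) = -0.2516, so d_i = -3.974 cm.
m = −d_i/d_o = −(-3.974)/(18.0) = +0.221.
The image is virtual, upright and reduced, behind the mirror.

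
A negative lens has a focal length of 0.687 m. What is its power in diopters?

For a negative lens, f = −0.687 m.
P = 1/f = 1/(-0.687 m) = -1.46 D.

P = -1.46 D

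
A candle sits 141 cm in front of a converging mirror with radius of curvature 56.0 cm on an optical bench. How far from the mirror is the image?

f = R/2 = 56.0/2 = 28.00 cm.
Mirror equation: 1/v = 1/f − 1/u = 1/(28.00) − 1/(141) = 0.03571 − 0.007092 = 0.02862, so v = 34.9 cm.
The image is real, inverted and reduced, in front of the mirror.

34.9 cm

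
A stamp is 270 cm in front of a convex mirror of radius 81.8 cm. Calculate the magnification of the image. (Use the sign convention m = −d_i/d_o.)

f = R/2 = 81.8/2 = 40.90 cm; for a convex mirror, f = -40.90 cm.
1/d_i = 1/f − 1/d_o = 1/(-40.90) − 1/(270) = -0.02815, so d_i = -35.52 cm.
m = −d_i/d_o = −(-35.52)/(270) = +0.132.
The image is virtual, upright and reduced, behind the mirror.

m = +0.132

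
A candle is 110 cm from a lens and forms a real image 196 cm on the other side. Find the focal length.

f = 70.5 cm (converging)

Real image ⇒ d_i = +196 cm.
1/f = 1/d_o + 1/d_i = 1/(110) + 1/(196) = 0.01419, so f = 70.5 cm.
Since f is positive, the lens is converging.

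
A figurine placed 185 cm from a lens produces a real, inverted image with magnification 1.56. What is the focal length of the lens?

m = −d_i/d_o ⇒ d_i = −m·d_o = −(-1.56)·(185) = 288.6 cm.
1/f = 1/d_o + 1/d_i = 1/(185) + 1/(288.6) = 0.008870, so f = 113 cm.
Since f is positive, the lens is converging.

f = 113 cm (converging)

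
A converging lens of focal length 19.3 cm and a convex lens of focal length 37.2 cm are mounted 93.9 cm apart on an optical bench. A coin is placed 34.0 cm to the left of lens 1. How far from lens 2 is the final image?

152 cm

Lens 1: 1/d_i1 = 1/f₁ − 1/d_o1 = 1/(19.3) − 1/(34.0) = 0.02240, so d_i1 = 44.64 cm.
The intermediate image is 44.64 cm to the right of lens 1, which is 93.9 − (44.64) = 49.26 cm to the left of lens 2, so d_o2 = +49.26 cm.
Lens 2: 1/d_i2 = 1/f₂ − 1/d_o2 = 1/(37.2) − 1/(49.26) = 0.006581, so d_i2 = 152 cm.
The final image is real, 152 cm to the right of lens 2 (overall magnification ≈ 4.0).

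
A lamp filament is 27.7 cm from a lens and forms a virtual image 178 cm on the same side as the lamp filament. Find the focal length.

Virtual image ⇒ d_i = −178 cm.
1/f = 1/d_o + 1/d_i = 1/(27.7) + 1/(-178) = 0.03048, so f = 32.8 cm.
Since f is positive, the lens is converging.

f = 32.8 cm (converging)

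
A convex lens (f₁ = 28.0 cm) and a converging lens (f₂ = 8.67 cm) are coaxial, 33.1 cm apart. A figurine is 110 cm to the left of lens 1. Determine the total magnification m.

Lens 1: 1/d_i1 = 1/(28.0) − 1/(110) = 0.02662, so d_i1 = 37.56 cm; m₁ = −d_i1/d_o1 = -0.3415.
d_o2 = 33.1 − (37.56) = -4.460 cm (virtual object).
Lens 2: 1/d_i2 = 1/(8.67) − 1/(-4.460) = 0.3396, so d_i2 = 2.945 cm; m₂ = −d_i2/d_o2 = +0.6603.
m = m₁·m₂ = (-0.3415)(+0.6603) = -0.225.

m = -0.225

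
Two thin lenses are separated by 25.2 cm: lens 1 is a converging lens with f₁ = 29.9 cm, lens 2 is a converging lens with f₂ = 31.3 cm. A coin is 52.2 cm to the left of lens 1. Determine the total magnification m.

Lens 1: 1/d_i1 = 1/(29.9) − 1/(52.2) = 0.01429, so d_i1 = 69.99 cm; m₁ = −d_i1/d_o1 = -1.341.
d_o2 = 25.2 − (69.99) = -44.79 cm (virtual object).
Lens 2: 1/d_i2 = 1/(31.3) − 1/(-44.79) = 0.05428, so d_i2 = 18.42 cm; m₂ = −d_i2/d_o2 = +0.4114.
m = m₁·m₂ = (-1.341)(+0.4114) = -0.552.

m = -0.552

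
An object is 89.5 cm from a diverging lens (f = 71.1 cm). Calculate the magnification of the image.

m = +0.443

For a diverging lens, f = -71.1 cm.
1/d_i = 1/f − 1/d_o = 1/(-71.10) − 1/(89.5) = -0.02524, so d_i = -39.62 cm.
m = −d_i/d_o = −(-39.62)/(89.5) = +0.443.
The image is virtual, upright and reduced, on the same side as the object.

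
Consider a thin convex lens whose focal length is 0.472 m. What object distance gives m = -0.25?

2.36 m

m = −d_i/d_o ⇒ d_i = −m·d_o.
1/f = 1/d_o + 1/d_i = 1/d_o − 1/(m·d_o) = (1 − 1/m)/d_o, so d_o = f(1 − 1/m) = (0.4720)(1 − 1/(-0.25)) = 2.36 m.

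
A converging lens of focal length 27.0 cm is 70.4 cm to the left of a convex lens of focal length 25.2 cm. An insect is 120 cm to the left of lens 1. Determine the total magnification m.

Lens 1: 1/d_i1 = 1/(27.0) − 1/(120) = 0.02870, so d_i1 = 34.84 cm; m₁ = −d_i1/d_o1 = -0.2903.
d_o2 = 70.4 − (34.84) = 35.56 cm.
Lens 2: 1/d_i2 = 1/(25.2) − 1/(35.56) = 0.01156, so d_i2 = 86.50 cm; m₂ = −d_i2/d_o2 = -2.432.
m = m₁·m₂ = (-0.2903)(-2.432) = +0.706.

m = +0.706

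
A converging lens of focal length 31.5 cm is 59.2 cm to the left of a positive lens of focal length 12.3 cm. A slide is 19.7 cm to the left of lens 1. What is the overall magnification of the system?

Lens 1: 1/d_i1 = 1/(31.5) − 1/(19.7) = -0.01902, so d_i1 = -52.59 cm; m₁ = −d_i1/d_o1 = +2.670.
d_o2 = 59.2 − (-52.59) = 111.8 cm.
Lens 2: 1/d_i2 = 1/(12.3) − 1/(111.8) = 0.07236, so d_i2 = 13.82 cm; m₂ = −d_i2/d_o2 = -0.1236.
m = m₁·m₂ = (+2.670)(-0.1236) = -0.330.

m = -0.330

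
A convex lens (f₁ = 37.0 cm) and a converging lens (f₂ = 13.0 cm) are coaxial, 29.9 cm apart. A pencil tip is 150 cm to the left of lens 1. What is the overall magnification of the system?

Lens 1: 1/d_i1 = 1/(37.0) − 1/(150) = 0.02036, so d_i1 = 49.12 cm; m₁ = −d_i1/d_o1 = -0.3275.
d_o2 = 29.9 − (49.12) = -19.22 cm (virtual object).
Lens 2: 1/d_i2 = 1/(13.0) − 1/(-19.22) = 0.1290, so d_i2 = 7.755 cm; m₂ = −d_i2/d_o2 = +0.4035.
m = m₁·m₂ = (-0.3275)(+0.4035) = -0.132.

m = -0.132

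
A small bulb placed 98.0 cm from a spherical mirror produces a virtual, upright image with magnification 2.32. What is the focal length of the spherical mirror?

m = −d_i/d_o ⇒ d_i = −m·d_o = −(+2.32)·(98.0) = -227.4 cm.
1/f = 1/d_o + 1/d_i = 1/(98.0) + 1/(-227.4) = 0.005807, so f = 172 cm.
Since f is positive, the spherical mirror is concave.

f = 172 cm (concave)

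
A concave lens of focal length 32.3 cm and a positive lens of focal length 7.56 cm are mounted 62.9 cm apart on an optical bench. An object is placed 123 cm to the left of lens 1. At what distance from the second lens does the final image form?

Lens 1 is diverging, so f₁ = −32.3 cm.
Lens 1: 1/d_i1 = 1/f₁ − 1/d_o1 = 1/(-32.3) − 1/(123) = -0.03909, so d_i1 = -25.58 cm.
The intermediate image is 25.58 cm to the left of lens 1 (virtual), which is 62.9 − (-25.58) = 88.48 cm to the left of lens 2, so d_o2 = +88.48 cm.
Lens 2: 1/d_i2 = 1/f₂ − 1/d_o2 = 1/(7.56) − 1/(88.48) = 0.1210, so d_i2 = 8.27 cm.
The final image is real, 8.27 cm to the right of lens 2 (overall magnification ≈ -0.019).

8.27 cm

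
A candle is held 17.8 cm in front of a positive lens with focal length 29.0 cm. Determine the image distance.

46.1 cm

Thin-lens equation: 1/q = 1/f − 1/p = 1/(29.00) − 1/(17.8) = 0.03448 − 0.05618 = -0.02170, so q = -46.1 cm.
The image is virtual, upright and enlarged, on the same side as the object.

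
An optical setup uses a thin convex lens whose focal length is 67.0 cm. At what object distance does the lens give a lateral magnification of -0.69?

m = −d_i/d_o ⇒ d_i = −m·d_o.
1/f = 1/d_o + 1/d_i = 1/d_o − 1/(m·d_o) = (1 − 1/m)/d_o, so d_o = f(1 − 1/m) = (67.00)(1 − 1/(-0.69)) = 164 cm.

164 cm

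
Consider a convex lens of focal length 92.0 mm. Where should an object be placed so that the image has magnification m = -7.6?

m = −d_i/d_o ⇒ d_i = −m·d_o.
1/f = 1/d_o + 1/d_i = 1/d_o − 1/(m·d_o) = (1 − 1/m)/d_o, so d_o = f(1 − 1/m) = (92.00)(1 − 1/(-7.6)) = 104 mm.

104 mm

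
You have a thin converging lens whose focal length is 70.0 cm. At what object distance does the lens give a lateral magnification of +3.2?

m = −d_i/d_o ⇒ d_i = −m·d_o.
1/f = 1/d_o + 1/d_i = 1/d_o − 1/(m·d_o) = (1 − 1/m)/d_o, so d_o = f(1 − 1/m) = (70.00)(1 − 1/(+3.2)) = 48.1 cm.

48.1 cm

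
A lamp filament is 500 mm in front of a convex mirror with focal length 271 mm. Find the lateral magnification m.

m = +0.351

For a convex mirror, f = -271 mm.
1/d_i = 1/f − 1/d_o = 1/(-271.0) − 1/(500) = -0.005690, so d_i = -175.7 mm.
m = −d_i/d_o = −(-175.7)/(500) = +0.351.
The image is virtual, upright and reduced, behind the mirror.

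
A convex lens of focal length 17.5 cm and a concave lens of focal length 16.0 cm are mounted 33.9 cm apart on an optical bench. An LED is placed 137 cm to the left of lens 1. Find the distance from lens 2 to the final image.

Lens 1: 1/d_i1 = 1/f₁ − 1/d_o1 = 1/(17.5) − 1/(137) = 0.04984, so d_i1 = 20.06 cm.
The intermediate image is 20.06 cm to the right of lens 1, which is 33.9 − (20.06) = 13.84 cm to the left of lens 2, so d_o2 = +13.84 cm.
Lens 2 is diverging, so f₂ = −16.0 cm.
Lens 2: 1/d_i2 = 1/f₂ − 1/d_o2 = 1/(-16.0) − 1/(13.84) = -0.1348, so d_i2 = -7.42 cm.
The final image is virtual, 7.42 cm to the left of lens 2 (overall magnification ≈ -0.079).

7.42 cm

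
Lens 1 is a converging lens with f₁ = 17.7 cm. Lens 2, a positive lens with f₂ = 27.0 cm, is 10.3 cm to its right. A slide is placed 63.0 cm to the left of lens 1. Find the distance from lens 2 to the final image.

Lens 1: 1/d_i1 = 1/f₁ − 1/d_o1 = 1/(17.7) − 1/(63.0) = 0.04062, so d_i1 = 24.62 cm.
The intermediate image is 24.62 cm to the right of lens 1, which lies 14.32 cm to the right of lens 2 — a virtual object — so d_o2 = −14.32 cm.
Lens 2: 1/d_i2 = 1/f₂ − 1/d_o2 = 1/(27.0) − 1/(-14.32) = 0.1069, so d_i2 = 9.36 cm.
The final image is real, 9.36 cm to the right of lens 2 (overall magnification ≈ -0.26).

9.36 cm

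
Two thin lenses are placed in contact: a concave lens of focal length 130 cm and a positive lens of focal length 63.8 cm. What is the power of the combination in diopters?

P = +0.798 D

P₁ = 1/f₁ = 1/(-1.30 m) = -0.7692 D; P₂ = 1/f₂ = 1/(0.638 m) = +1.567 D.
For thin lenses in contact, P = P₁ + P₂ = (-0.7692) + (+1.567) = +0.798 D.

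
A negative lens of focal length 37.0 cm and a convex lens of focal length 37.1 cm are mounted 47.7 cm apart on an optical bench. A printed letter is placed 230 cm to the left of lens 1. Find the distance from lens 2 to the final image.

Lens 1 is diverging, so f₁ = −37.0 cm.
Lens 1: 1/d_i1 = 1/f₁ − 1/d_o1 = 1/(-37.0) − 1/(230) = -0.03137, so d_i1 = -31.87 cm.
The intermediate image is 31.87 cm to the left of lens 1 (virtual), which is 47.7 − (-31.87) = 79.57 cm to the left of lens 2, so d_o2 = +79.57 cm.
Lens 2: 1/d_i2 = 1/f₂ − 1/d_o2 = 1/(37.1) − 1/(79.57) = 0.01439, so d_i2 = 69.5 cm.
The final image is real, 69.5 cm to the right of lens 2 (overall magnification ≈ -0.12).

69.5 cm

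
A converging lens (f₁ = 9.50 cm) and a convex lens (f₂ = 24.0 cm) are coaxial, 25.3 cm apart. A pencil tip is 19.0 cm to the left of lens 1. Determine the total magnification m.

m = -1.36

Lens 1: 1/d_i1 = 1/(9.50) − 1/(19.0) = 0.05263, so d_i1 = 19.00 cm; m₁ = −d_i1/d_o1 = -1.000.
d_o2 = 25.3 − (19.00) = 6.300 cm.
Lens 2: 1/d_i2 = 1/(24.0) − 1/(6.300) = -0.1171, so d_i2 = -8.542 cm; m₂ = −d_i2/d_o2 = +1.356.
m = m₁·m₂ = (-1.000)(+1.356) = -1.36.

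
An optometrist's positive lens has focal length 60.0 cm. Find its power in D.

f = 60.0 cm = 0.600 m.
P = 1/f = 1/(0.600 m) = +1.67 D.

P = +1.67 D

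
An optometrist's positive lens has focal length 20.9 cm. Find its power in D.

P = +4.78 D

f = 20.9 cm = 0.209 m.
P = 1/f = 1/(0.209 m) = +4.78 D.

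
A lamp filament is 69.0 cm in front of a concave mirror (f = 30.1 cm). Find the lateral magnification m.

m = -0.774

1/d_i = 1/f − 1/d_o = 1/(30.10) − 1/(69.0) = 0.01873, so d_i = 53.39 cm.
m = −d_i/d_o = −(53.39)/(69.0) = -0.774.
The image is real, inverted and reduced, in front of the mirror.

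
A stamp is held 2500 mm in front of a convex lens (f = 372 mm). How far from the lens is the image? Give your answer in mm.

437 mm

Lens equation: 1/q = 1/f − 1/p = 1/(372.0) − 1/(2500) = 0.002688 − 0.0004000 = 0.002288, so q = 437 mm.
The image is real, inverted and reduced, on the far side of the lens.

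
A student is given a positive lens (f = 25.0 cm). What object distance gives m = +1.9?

11.8 cm

m = −d_i/d_o ⇒ d_i = −m·d_o.
1/f = 1/d_o + 1/d_i = 1/d_o − 1/(m·d_o) = (1 − 1/m)/d_o, so d_o = f(1 − 1/m) = (25.00)(1 − 1/(+1.9)) = 11.8 cm.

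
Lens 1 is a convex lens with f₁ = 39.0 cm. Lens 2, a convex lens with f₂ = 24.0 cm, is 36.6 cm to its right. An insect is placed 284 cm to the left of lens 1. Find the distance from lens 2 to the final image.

Lens 1: 1/d_i1 = 1/f₁ − 1/d_o1 = 1/(39.0) − 1/(284) = 0.02212, so d_i1 = 45.21 cm.
The intermediate image is 45.21 cm to the right of lens 1, which lies 8.610 cm to the right of lens 2 — a virtual object — so d_o2 = −8.610 cm.
Lens 2: 1/d_i2 = 1/f₂ − 1/d_o2 = 1/(24.0) − 1/(-8.610) = 0.1578, so d_i2 = 6.34 cm.
The final image is real, 6.34 cm to the right of lens 2 (overall magnification ≈ -0.12).

6.34 cm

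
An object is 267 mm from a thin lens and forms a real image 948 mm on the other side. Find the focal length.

f = 208 mm (converging)

Real image ⇒ d_i = +948 mm.
1/f = 1/d_o + 1/d_i = 1/(267) + 1/(948) = 0.004800, so f = 208 mm.
Since f is positive, the thin lens is converging.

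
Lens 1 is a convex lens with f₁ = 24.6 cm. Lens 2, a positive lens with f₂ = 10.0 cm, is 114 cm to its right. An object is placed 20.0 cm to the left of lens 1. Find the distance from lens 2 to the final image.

10.5 cm

Lens 1: 1/d_i1 = 1/f₁ − 1/d_o1 = 1/(24.6) − 1/(20.0) = -0.009350, so d_i1 = -107.0 cm.
The intermediate image is 107.0 cm to the left of lens 1 (virtual), which is 114 − (-107.0) = 221.0 cm to the left of lens 2, so d_o2 = +221.0 cm.
Lens 2: 1/d_i2 = 1/f₂ − 1/d_o2 = 1/(10.0) − 1/(221.0) = 0.09548, so d_i2 = 10.5 cm.
The final image is real, 10.5 cm to the right of lens 2 (overall magnification ≈ -0.25).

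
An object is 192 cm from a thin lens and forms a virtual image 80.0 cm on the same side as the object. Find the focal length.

f = -137 cm (diverging)

Virtual image ⇒ d_i = −80.0 cm.
1/f = 1/d_o + 1/d_i = 1/(192) + 1/(-80.0) = -0.007292, so f = -137 cm.
Since f is negative, the thin lens is diverging.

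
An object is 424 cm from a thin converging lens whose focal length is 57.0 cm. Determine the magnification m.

m = -0.155

1/d_i = 1/f − 1/d_o = 1/(57.00) − 1/(424) = 0.01519, so d_i = 65.85 cm.
m = −d_i/d_o = −(65.85)/(424) = -0.155.
The image is real, inverted and reduced, on the far side of the lens.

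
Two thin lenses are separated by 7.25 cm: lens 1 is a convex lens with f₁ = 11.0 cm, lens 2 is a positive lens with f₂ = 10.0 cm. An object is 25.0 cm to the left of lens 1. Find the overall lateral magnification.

Lens 1: 1/d_i1 = 1/(11.0) − 1/(25.0) = 0.05091, so d_i1 = 19.64 cm; m₁ = −d_i1/d_o1 = -0.7856.
d_o2 = 7.25 − (19.64) = -12.39 cm (virtual object).
Lens 2: 1/d_i2 = 1/(10.0) − 1/(-12.39) = 0.1807, so d_i2 = 5.534 cm; m₂ = −d_i2/d_o2 = +0.4466.
m = m₁·m₂ = (-0.7856)(+0.4466) = -0.351.

m = -0.351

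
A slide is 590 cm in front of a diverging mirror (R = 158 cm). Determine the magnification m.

f = R/2 = 158/2 = 79.00 cm; for a diverging mirror, f = -79.00 cm.
1/d_i = 1/f − 1/d_o = 1/(-79.00) − 1/(590) = -0.01435, so d_i = -69.67 cm.
m = −d_i/d_o = −(-69.67)/(590) = +0.118.
The image is virtual, upright and reduced, behind the mirror.

m = +0.118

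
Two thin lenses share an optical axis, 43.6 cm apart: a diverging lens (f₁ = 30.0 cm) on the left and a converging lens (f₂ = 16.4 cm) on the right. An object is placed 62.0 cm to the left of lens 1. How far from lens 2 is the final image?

22.1 cm

Lens 1 is diverging, so f₁ = −30.0 cm.
Lens 1: 1/d_i1 = 1/f₁ − 1/d_o1 = 1/(-30.0) − 1/(62.0) = -0.04946, so d_i1 = -20.22 cm.
The intermediate image is 20.22 cm to the left of lens 1 (virtual), which is 43.6 − (-20.22) = 63.82 cm to the left of lens 2, so d_o2 = +63.82 cm.
Lens 2: 1/d_i2 = 1/f₂ − 1/d_o2 = 1/(16.4) − 1/(63.82) = 0.04531, so d_i2 = 22.1 cm.
The final image is real, 22.1 cm to the right of lens 2 (overall magnification ≈ -0.11).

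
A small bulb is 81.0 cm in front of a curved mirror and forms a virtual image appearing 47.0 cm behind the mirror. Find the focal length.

f = -112 cm (convex)

Virtual image ⇒ d_i = −47.0 cm.
1/f = 1/d_o + 1/d_i = 1/(81.0) + 1/(-47.0) = -0.008931, so f = -112 cm.
Since f is negative, the curved mirror is convex.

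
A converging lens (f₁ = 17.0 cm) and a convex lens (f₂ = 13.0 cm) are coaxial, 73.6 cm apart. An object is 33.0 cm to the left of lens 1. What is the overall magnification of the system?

Lens 1: 1/d_i1 = 1/(17.0) − 1/(33.0) = 0.02852, so d_i1 = 35.06 cm; m₁ = −d_i1/d_o1 = -1.062.
d_o2 = 73.6 − (35.06) = 38.54 cm.
Lens 2: 1/d_i2 = 1/(13.0) − 1/(38.54) = 0.05098, so d_i2 = 19.62 cm; m₂ = −d_i2/d_o2 = -0.5090.
m = m₁·m₂ = (-1.062)(-0.5090) = +0.541.

m = +0.541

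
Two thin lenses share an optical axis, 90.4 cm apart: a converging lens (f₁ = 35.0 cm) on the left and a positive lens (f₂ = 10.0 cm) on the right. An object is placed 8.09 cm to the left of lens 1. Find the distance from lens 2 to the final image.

11.1 cm

Lens 1: 1/d_i1 = 1/f₁ − 1/d_o1 = 1/(35.0) − 1/(8.09) = -0.09504, so d_i1 = -10.52 cm.
The intermediate image is 10.52 cm to the left of lens 1 (virtual), which is 90.4 − (-10.52) = 100.9 cm to the left of lens 2, so d_o2 = +100.9 cm.
Lens 2: 1/d_i2 = 1/f₂ − 1/d_o2 = 1/(10.0) − 1/(100.9) = 0.09009, so d_i2 = 11.1 cm.
The final image is real, 11.1 cm to the right of lens 2 (overall magnification ≈ -0.14).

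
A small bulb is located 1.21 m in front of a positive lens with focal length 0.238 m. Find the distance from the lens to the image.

0.296 m

Lens equation: 1/v = 1/f − 1/u = 1/(0.2380) − 1/(1.21) = 4.202 − 0.8264 = 3.375, so v = 0.296 m.
The image is real, inverted and reduced, on the far side of the lens.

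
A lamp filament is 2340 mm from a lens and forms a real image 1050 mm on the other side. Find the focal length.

f = 725 mm (converging)

Real image ⇒ d_i = +1050 mm.
1/f = 1/d_o + 1/d_i = 1/(2340) + 1/(1050) = 0.001380, so f = 725 mm.
Since f is positive, the lens is converging.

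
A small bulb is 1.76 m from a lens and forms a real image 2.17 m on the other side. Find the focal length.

Real image ⇒ d_i = +2.17 m.
1/f = 1/d_o + 1/d_i = 1/(1.76) + 1/(2.17) = 1.029, so f = 0.972 m.
Since f is positive, the lens is converging.

f = 0.972 m (converging)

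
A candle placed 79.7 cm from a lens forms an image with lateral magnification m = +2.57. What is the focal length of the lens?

m = −d_i/d_o ⇒ d_i = −m·d_o = −(+2.57)·(79.7) = -204.8 cm.
1/f = 1/d_o + 1/d_i = 1/(79.7) + 1/(-204.8) = 0.007664, so f = 130 cm.
Since f is positive, the lens is converging.

f = 130 cm (converging)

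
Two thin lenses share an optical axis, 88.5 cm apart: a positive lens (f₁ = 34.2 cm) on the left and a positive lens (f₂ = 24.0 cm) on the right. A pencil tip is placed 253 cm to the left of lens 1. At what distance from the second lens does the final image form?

Lens 1: 1/d_i1 = 1/f₁ − 1/d_o1 = 1/(34.2) − 1/(253) = 0.02529, so d_i1 = 39.55 cm.
The intermediate image is 39.55 cm to the right of lens 1, which is 88.5 − (39.55) = 48.95 cm to the left of lens 2, so d_o2 = +48.95 cm.
Lens 2: 1/d_i2 = 1/f₂ − 1/d_o2 = 1/(24.0) − 1/(48.95) = 0.02124, so d_i2 = 47.1 cm.
The final image is real, 47.1 cm to the right of lens 2 (overall magnification ≈ 0.15).

47.1 cm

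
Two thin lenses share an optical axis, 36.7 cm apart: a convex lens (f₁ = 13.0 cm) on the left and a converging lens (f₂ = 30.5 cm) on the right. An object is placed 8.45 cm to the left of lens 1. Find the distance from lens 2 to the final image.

Lens 1: 1/d_i1 = 1/f₁ − 1/d_o1 = 1/(13.0) − 1/(8.45) = -0.04142, so d_i1 = -24.14 cm.
The intermediate image is 24.14 cm to the left of lens 1 (virtual), which is 36.7 − (-24.14) = 60.84 cm to the left of lens 2, so d_o2 = +60.84 cm.
Lens 2: 1/d_i2 = 1/f₂ − 1/d_o2 = 1/(30.5) − 1/(60.84) = 0.01635, so d_i2 = 61.2 cm.
The final image is real, 61.2 cm to the right of lens 2 (overall magnification ≈ -2.9).

61.2 cm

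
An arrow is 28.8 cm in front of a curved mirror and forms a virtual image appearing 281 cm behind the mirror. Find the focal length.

Virtual image ⇒ d_i = −281 cm.
1/f = 1/d_o + 1/d_i = 1/(28.8) + 1/(-281) = 0.03116, so f = 32.1 cm.
Since f is positive, the curved mirror is concave.

f = 32.1 cm (concave)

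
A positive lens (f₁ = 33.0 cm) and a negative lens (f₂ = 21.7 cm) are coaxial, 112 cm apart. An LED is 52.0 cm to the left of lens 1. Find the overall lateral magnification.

Lens 1: 1/d_i1 = 1/(33.0) − 1/(52.0) = 0.01107, so d_i1 = 90.32 cm; m₁ = −d_i1/d_o1 = -1.737.
d_o2 = 112 − (90.32) = 21.68 cm.
f₂ = −21.7 cm (diverging).
Lens 2: 1/d_i2 = 1/(-21.7) − 1/(21.68) = -0.09221, so d_i2 = -10.84 cm; m₂ = −d_i2/d_o2 = +0.5002.
m = m₁·m₂ = (-1.737)(+0.5002) = -0.869.

m = -0.869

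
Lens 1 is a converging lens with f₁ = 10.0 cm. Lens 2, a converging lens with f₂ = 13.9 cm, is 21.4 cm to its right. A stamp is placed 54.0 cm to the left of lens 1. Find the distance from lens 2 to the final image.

26.6 cm

Lens 1: 1/d_i1 = 1/f₁ − 1/d_o1 = 1/(10.0) − 1/(54.0) = 0.08148, so d_i1 = 12.27 cm.
The intermediate image is 12.27 cm to the right of lens 1, which is 21.4 − (12.27) = 9.130 cm to the left of lens 2, so d_o2 = +9.130 cm.
Lens 2: 1/d_i2 = 1/f₂ − 1/d_o2 = 1/(13.9) − 1/(9.130) = -0.03759, so d_i2 = -26.6 cm.
The final image is virtual, 26.6 cm to the left of lens 2 (overall magnification ≈ -0.66).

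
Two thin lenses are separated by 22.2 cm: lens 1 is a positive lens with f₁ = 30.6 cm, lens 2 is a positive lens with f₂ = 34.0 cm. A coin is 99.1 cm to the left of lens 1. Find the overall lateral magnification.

Lens 1: 1/d_i1 = 1/(30.6) − 1/(99.1) = 0.02259, so d_i1 = 44.27 cm; m₁ = −d_i1/d_o1 = -0.4467.
d_o2 = 22.2 − (44.27) = -22.07 cm (virtual object).
Lens 2: 1/d_i2 = 1/(34.0) − 1/(-22.07) = 0.07472, so d_i2 = 13.38 cm; m₂ = −d_i2/d_o2 = +0.6064.
m = m₁·m₂ = (-0.4467)(+0.6064) = -0.271.

m = -0.271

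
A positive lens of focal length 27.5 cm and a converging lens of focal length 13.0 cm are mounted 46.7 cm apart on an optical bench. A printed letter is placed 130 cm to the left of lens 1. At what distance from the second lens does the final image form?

Lens 1: 1/d_i1 = 1/f₁ − 1/d_o1 = 1/(27.5) − 1/(130) = 0.02867, so d_i1 = 34.88 cm.
The intermediate image is 34.88 cm to the right of lens 1, which is 46.7 − (34.88) = 11.82 cm to the left of lens 2, so d_o2 = +11.82 cm.
Lens 2: 1/d_i2 = 1/f₂ − 1/d_o2 = 1/(13.0) − 1/(11.82) = -0.007679, so d_i2 = -130 cm.
The final image is virtual, 130 cm to the left of lens 2 (overall magnification ≈ -3.0).

130 cm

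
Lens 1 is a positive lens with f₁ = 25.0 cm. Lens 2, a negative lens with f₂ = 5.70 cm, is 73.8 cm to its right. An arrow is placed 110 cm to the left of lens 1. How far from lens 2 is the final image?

5.01 cm

Lens 1: 1/d_i1 = 1/f₁ − 1/d_o1 = 1/(25.0) − 1/(110) = 0.03091, so d_i1 = 32.35 cm.
The intermediate image is 32.35 cm to the right of lens 1, which is 73.8 − (32.35) = 41.45 cm to the left of lens 2, so d_o2 = +41.45 cm.
Lens 2 is diverging, so f₂ = −5.70 cm.
Lens 2: 1/d_i2 = 1/f₂ − 1/d_o2 = 1/(-5.70) − 1/(41.45) = -0.1996, so d_i2 = -5.01 cm.
The final image is virtual, 5.01 cm to the left of lens 2 (overall magnification ≈ -0.036).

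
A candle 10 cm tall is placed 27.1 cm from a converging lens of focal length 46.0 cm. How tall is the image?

24.3 cm

1/d_i = 1/f − 1/d_o = 1/(46.00) − 1/(27.1) = -0.01516, so d_i = -65.96 cm.
m = −d_i/d_o = +2.434.
|h_i| = |m|·h_o = 2.434 × 10 = 24.3 cm. The image is virtual, upright and enlarged, on the same side as the object.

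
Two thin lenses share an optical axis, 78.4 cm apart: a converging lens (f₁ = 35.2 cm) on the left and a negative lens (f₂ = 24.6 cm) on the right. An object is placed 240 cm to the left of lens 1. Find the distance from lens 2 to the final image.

Lens 1: 1/d_i1 = 1/f₁ − 1/d_o1 = 1/(35.2) − 1/(240) = 0.02424, so d_i1 = 41.25 cm.
The intermediate image is 41.25 cm to the right of lens 1, which is 78.4 − (41.25) = 37.15 cm to the left of lens 2, so d_o2 = +37.15 cm.
Lens 2 is diverging, so f₂ = −24.6 cm.
Lens 2: 1/d_i2 = 1/f₂ − 1/d_o2 = 1/(-24.6) − 1/(37.15) = -0.06757, so d_i2 = -14.8 cm.
The final image is virtual, 14.8 cm to the left of lens 2 (overall magnification ≈ -0.068).

14.8 cm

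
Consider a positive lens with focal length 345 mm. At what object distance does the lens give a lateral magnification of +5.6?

m = −d_i/d_o ⇒ d_i = −m·d_o.
1/f = 1/d_o + 1/d_i = 1/d_o − 1/(m·d_o) = (1 − 1/m)/d_o, so d_o = f(1 − 1/m) = (345.0)(1 − 1/(+5.6)) = 283 mm.

283 mm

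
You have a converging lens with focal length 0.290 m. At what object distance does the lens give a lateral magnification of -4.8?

m = −d_i/d_o ⇒ d_i = −m·d_o.
1/f = 1/d_o + 1/d_i = 1/d_o − 1/(m·d_o) = (1 − 1/m)/d_o, so d_o = f(1 − 1/m) = (0.2900)(1 − 1/(-4.8)) = 0.350 m.

0.350 m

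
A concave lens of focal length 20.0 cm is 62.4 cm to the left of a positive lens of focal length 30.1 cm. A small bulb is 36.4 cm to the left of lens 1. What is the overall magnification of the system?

m = -0.236

f₁ = −20.0 cm (diverging).
Lens 1: 1/d_i1 = 1/(-20.0) − 1/(36.4) = -0.07747, so d_i1 = -12.91 cm; m₁ = −d_i1/d_o1 = +0.3547.
d_o2 = 62.4 − (-12.91) = 75.31 cm.
Lens 2: 1/d_i2 = 1/(30.1) − 1/(75.31) = 0.01994, so d_i2 = 50.14 cm; m₂ = −d_i2/d_o2 = -0.6658.
m = m₁·m₂ = (+0.3547)(-0.6658) = -0.236.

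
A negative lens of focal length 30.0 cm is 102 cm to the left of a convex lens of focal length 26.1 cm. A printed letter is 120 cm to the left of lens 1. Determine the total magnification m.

m = -0.0523

f₁ = −30.0 cm (diverging).
Lens 1: 1/d_i1 = 1/(-30.0) − 1/(120) = -0.04167, so d_i1 = -24.00 cm; m₁ = −d_i1/d_o1 = +0.2000.
d_o2 = 102 − (-24.00) = 126.0 cm.
Lens 2: 1/d_i2 = 1/(26.1) − 1/(126.0) = 0.03038, so d_i2 = 32.92 cm; m₂ = −d_i2/d_o2 = -0.2613.
m = m₁·m₂ = (+0.2000)(-0.2613) = -0.0523.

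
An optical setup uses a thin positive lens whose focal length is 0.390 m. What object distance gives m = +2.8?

m = −d_i/d_o ⇒ d_i = −m·d_o.
1/f = 1/d_o + 1/d_i = 1/d_o − 1/(m·d_o) = (1 − 1/m)/d_o, so d_o = f(1 − 1/m) = (0.3900)(1 − 1/(+2.8)) = 0.251 m.

0.251 m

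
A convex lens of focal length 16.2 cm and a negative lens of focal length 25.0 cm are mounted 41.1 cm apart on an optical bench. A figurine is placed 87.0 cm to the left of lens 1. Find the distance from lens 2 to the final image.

11.5 cm

Lens 1: 1/d_i1 = 1/f₁ − 1/d_o1 = 1/(16.2) − 1/(87.0) = 0.05023, so d_i1 = 19.91 cm.
The intermediate image is 19.91 cm to the right of lens 1, which is 41.1 − (19.91) = 21.19 cm to the left of lens 2, so d_o2 = +21.19 cm.
Lens 2 is diverging, so f₂ = −25.0 cm.
Lens 2: 1/d_i2 = 1/f₂ − 1/d_o2 = 1/(-25.0) − 1/(21.19) = -0.08719, so d_i2 = -11.5 cm.
The final image is virtual, 11.5 cm to the left of lens 2 (overall magnification ≈ -0.12).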